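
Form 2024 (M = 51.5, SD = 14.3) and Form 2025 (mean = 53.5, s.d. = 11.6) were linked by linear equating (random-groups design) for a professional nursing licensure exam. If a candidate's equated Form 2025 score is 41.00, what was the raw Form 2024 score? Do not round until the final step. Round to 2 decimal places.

36.09

Invert y = (SD_Y/SD_X)(x − M_X) + M_Y:
x = (SD_X/SD_Y)(y − M_Y) + M_X = (14.3/11.6)(41.00 − 53.5) + 51.5
x = 1.232759 × -12.500 + 51.5 = 36.09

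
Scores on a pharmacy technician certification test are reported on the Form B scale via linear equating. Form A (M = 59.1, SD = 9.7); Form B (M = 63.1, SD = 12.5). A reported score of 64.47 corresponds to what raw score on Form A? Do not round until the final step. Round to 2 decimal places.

Invert y = (SD_Y/SD_X)(x − M_X) + M_Y:
x = (SD_X/SD_Y)(y − M_Y) + M_X = (9.7/12.5)(64.47 − 63.1) + 59.1
x = 0.776000 × 1.370 + 59.1 = 60.16

60.16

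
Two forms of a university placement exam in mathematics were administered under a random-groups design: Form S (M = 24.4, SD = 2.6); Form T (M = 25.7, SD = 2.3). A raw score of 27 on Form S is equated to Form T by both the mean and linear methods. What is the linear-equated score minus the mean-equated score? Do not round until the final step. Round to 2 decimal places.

Mean-equated: 27 + (25.7 − 24.4) = 28.30
Linear-equated: (2.3/2.6)(27 − 24.4) + 25.7 = 28.000
Difference = 28.000 − 28.30 = -0.30

-0.30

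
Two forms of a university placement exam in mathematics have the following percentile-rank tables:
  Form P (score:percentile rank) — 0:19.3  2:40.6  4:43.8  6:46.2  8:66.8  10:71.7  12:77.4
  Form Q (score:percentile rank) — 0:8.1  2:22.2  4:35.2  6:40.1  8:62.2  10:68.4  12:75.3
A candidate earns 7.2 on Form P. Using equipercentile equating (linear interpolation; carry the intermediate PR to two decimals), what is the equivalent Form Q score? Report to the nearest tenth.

PR of 7.2 on Form P: 46.2 + (7.2 − 6)/(8 − 6) × (66.8 − 46.2) = 58.56
On Form Q, PR 58.56 falls between score 6 (PR 40.1) and 8 (PR 62.2).
Interpolate: 6 + (58.56 − 40.1)/(62.2 − 40.1) × (8 − 6) = 7.7

7.7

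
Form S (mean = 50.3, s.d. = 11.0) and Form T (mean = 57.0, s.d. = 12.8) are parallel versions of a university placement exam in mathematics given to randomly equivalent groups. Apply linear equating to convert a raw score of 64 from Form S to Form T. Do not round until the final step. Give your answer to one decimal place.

72.9

Linear equating: y = (SD_Y/SD_X)(x − M_X) + M_Y
y = (12.8/11.0)(64 − 50.3) + 57.0
y = 1.163636 × 13.7 + 57.0 = 15.9418 + 57.0 = 72.9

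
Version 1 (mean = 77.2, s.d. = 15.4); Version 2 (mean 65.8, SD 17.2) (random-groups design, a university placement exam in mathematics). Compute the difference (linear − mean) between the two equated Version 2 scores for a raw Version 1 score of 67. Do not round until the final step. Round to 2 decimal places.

-1.19

Mean-equated: 67 + (65.8 − 77.2) = 55.60
Linear-equated: (17.2/15.4)(67 − 77.2) + 65.8 = 54.408
Difference = 54.408 − 55.60 = -1.19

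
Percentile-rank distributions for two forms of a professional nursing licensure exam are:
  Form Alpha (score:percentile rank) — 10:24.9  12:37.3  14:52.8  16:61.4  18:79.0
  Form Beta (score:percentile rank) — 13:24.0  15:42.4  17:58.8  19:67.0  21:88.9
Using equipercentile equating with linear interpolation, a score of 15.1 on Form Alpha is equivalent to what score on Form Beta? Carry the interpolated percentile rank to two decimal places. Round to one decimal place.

PR of 15.1 on Form Alpha: 52.8 + (15.1 − 14)/(16 − 14) × (61.4 − 52.8) = 57.53
On Form Beta, PR 57.53 falls between score 15 (PR 42.4) and 17 (PR 58.8).
Interpolate: 15 + (57.53 − 42.4)/(58.8 − 42.4) × (17 − 15) = 16.8

16.8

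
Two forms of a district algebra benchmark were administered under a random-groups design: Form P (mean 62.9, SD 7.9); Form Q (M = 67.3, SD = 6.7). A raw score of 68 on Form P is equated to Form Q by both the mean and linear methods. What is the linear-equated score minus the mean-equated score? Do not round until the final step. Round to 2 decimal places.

Mean-equated: 68 + (67.3 − 62.9) = 72.40
Linear-equated: (6.7/7.9)(68 − 62.9) + 67.3 = 71.625
Difference = 71.625 − 72.40 = -0.77

-0.77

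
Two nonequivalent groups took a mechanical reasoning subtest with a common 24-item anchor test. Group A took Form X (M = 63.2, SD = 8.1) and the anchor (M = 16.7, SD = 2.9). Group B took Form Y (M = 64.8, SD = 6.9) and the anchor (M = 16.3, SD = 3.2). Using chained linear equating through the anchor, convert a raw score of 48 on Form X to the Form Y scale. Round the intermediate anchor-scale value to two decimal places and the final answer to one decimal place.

Form X → anchor (Group A): v = (2.9/8.1)(48 − 63.2) + 16.7 = 11.26
anchor → Form Y (Group B): y = (6.9/3.2)(11.26 − 16.3) + 64.8 = 53.9

53.9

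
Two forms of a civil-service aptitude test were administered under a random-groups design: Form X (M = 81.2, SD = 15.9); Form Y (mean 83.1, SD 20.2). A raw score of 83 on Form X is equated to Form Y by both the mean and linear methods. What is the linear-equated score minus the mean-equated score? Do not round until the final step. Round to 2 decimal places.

0.49

Mean-equated: 83 + (83.1 − 81.2) = 84.90
Linear-equated: (20.2/15.9)(83 − 81.2) + 83.1 = 85.387
Difference = 85.387 − 84.90 = 0.49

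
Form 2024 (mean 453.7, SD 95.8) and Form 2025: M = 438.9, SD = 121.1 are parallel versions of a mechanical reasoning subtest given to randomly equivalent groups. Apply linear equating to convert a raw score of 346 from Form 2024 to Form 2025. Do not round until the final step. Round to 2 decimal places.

302.76

Linear equating: y = (SD_Y/SD_X)(x − M_X) + M_Y
y = (121.1/95.8)(346 − 453.7) + 438.9
y = 1.264092 × -107.7 + 438.9 = -136.1427 + 438.9 = 302.76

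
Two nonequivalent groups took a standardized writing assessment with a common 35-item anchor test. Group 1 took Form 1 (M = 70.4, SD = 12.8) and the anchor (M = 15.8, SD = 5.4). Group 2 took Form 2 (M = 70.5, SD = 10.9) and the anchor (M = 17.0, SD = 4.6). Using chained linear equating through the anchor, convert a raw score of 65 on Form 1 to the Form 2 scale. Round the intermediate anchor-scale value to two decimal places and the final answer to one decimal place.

62.3

Form 1 → anchor (Group 1): v = (5.4/12.8)(65 − 70.4) + 15.8 = 13.52
anchor → Form 2 (Group 2): y = (10.9/4.6)(13.52 − 17.0) + 70.5 = 62.3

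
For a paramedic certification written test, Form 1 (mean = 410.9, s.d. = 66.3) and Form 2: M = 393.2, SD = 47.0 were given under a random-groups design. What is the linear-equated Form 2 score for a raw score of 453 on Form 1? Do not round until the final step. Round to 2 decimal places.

423.04

Linear equating: y = (SD_Y/SD_X)(x − M_X) + M_Y
y = (47.0/66.3)(453 − 410.9) + 393.2
y = 0.708899 × 42.1 + 393.2 = 29.8446 + 393.2 = 423.04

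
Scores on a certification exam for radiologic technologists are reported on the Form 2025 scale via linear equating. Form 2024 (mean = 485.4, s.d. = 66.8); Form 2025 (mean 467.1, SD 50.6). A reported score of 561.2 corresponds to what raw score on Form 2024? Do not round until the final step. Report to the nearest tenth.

609.6

Invert y = (SD_Y/SD_X)(x − M_X) + M_Y:
x = (SD_X/SD_Y)(y − M_Y) + M_X = (66.8/50.6)(561.2 − 467.1) + 485.4
x = 1.320158 × 94.100 + 485.4 = 609.6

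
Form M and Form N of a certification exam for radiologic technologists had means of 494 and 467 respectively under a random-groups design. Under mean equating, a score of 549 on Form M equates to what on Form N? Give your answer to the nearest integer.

522

Mean equating: y = x + (M_Y − M_X) = 549 + (467 − 494) = 522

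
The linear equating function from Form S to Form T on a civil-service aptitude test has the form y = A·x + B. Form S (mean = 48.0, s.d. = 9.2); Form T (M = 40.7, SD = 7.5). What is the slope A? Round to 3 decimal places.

A = SD_Y / SD_X = 7.5 / 9.2 = 0.815

0.815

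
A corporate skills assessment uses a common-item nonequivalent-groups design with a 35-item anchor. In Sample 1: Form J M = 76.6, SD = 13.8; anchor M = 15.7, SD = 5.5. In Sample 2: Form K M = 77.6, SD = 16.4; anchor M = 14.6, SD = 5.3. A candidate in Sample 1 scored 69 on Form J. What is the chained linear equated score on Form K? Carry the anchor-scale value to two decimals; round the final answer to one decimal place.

71.6

Form J → anchor (Sample 1): v = (5.5/13.8)(69 − 76.6) + 15.7 = 12.67
anchor → Form K (Sample 2): y = (16.4/5.3)(12.67 − 14.6) + 77.6 = 71.6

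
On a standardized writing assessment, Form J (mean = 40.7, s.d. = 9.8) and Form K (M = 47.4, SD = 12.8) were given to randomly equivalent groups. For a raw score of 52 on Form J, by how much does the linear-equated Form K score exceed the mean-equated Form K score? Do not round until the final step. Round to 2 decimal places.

3.46

Mean-equated: 52 + (47.4 − 40.7) = 58.70
Linear-equated: (12.8/9.8)(52 − 40.7) + 47.4 = 62.159
Difference = 62.159 − 58.70 = 3.46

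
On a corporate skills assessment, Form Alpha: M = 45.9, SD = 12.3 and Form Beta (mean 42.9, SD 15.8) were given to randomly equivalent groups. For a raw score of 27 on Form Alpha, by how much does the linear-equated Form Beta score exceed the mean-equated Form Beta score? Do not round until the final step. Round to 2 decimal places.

-5.38

Mean-equated: 27 + (42.9 − 45.9) = 24.00
Linear-equated: (15.8/12.3)(27 − 45.9) + 42.9 = 18.622
Difference = 18.622 − 24.00 = -5.38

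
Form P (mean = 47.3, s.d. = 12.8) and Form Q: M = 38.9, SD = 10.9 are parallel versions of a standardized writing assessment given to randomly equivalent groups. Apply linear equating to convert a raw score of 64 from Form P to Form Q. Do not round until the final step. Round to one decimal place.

Linear equating: y = (SD_Y/SD_X)(x − M_X) + M_Y
y = (10.9/12.8)(64 − 47.3) + 38.9
y = 0.851562 × 16.7 + 38.9 = 14.2211 + 38.9 = 53.1

53.1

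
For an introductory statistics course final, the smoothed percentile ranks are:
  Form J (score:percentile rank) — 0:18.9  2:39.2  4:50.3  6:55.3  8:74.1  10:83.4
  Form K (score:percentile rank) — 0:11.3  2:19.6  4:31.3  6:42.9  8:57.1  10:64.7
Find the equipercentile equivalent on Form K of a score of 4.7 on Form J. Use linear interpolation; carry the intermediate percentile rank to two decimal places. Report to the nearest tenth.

7.3

PR of 4.7 on Form J: 50.3 + (4.7 − 4)/(6 − 4) × (55.3 − 50.3) = 52.05
On Form K, PR 52.05 falls between score 6 (PR 42.9) and 8 (PR 57.1).
Interpolate: 6 + (52.05 − 42.9)/(57.1 − 42.9) × (8 − 6) = 7.3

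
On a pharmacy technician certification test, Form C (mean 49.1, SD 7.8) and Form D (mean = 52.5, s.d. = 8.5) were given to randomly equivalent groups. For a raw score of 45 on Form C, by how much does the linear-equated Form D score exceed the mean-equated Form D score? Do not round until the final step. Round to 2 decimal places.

-0.37

Mean-equated: 45 + (52.5 − 49.1) = 48.40
Linear-equated: (8.5/7.8)(45 − 49.1) + 52.5 = 48.032
Difference = 48.032 − 48.40 = -0.37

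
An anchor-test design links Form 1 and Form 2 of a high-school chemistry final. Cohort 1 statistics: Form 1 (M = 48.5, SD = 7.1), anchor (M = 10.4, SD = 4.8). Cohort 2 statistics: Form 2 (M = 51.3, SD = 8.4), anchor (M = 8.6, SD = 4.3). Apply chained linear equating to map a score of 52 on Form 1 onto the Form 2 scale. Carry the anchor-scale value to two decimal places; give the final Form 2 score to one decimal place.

59.4

Form 1 → anchor (Cohort 1): v = (4.8/7.1)(52 − 48.5) + 10.4 = 12.77
anchor → Form 2 (Cohort 2): y = (8.4/4.3)(12.77 − 8.6) + 51.3 = 59.4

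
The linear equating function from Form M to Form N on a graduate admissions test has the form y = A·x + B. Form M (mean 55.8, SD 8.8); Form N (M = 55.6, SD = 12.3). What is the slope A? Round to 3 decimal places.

A = SD_Y / SD_X = 12.3 / 8.8 = 1.398

1.398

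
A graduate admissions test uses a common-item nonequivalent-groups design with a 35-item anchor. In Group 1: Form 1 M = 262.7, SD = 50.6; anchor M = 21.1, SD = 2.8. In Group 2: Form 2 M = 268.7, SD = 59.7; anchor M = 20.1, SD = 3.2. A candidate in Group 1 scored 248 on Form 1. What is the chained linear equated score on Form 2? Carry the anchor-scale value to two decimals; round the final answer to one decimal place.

Form 1 → anchor (Group 1): v = (2.8/50.6)(248 − 262.7) + 21.1 = 20.29
anchor → Form 2 (Group 2): y = (59.7/3.2)(20.29 − 20.1) + 268.7 = 272.2

272.2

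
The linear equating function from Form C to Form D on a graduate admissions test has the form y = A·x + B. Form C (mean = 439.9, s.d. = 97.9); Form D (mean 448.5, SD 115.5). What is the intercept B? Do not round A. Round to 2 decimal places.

-70.48

A = SD_Y / SD_X = 115.5 / 97.9 = 1.179775
B = M_Y − A·M_X = 448.5 − 1.179775 × 439.9 = -70.48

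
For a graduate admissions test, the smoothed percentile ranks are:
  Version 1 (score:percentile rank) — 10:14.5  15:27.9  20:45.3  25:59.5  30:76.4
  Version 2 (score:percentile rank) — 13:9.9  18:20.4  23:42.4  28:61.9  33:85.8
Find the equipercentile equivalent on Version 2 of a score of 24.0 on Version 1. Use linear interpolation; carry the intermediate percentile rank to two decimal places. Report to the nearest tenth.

PR of 24.0 on Version 1: 45.3 + (24.0 − 20)/(25 − 20) × (59.5 − 45.3) = 56.66
On Version 2, PR 56.66 falls between score 23 (PR 42.4) and 28 (PR 61.9).
Interpolate: 23 + (56.66 − 42.4)/(61.9 − 42.4) × (28 − 23) = 26.7

26.7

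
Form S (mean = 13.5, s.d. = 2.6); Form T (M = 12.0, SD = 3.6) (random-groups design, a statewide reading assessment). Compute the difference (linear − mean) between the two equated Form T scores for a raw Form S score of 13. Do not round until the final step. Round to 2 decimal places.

Mean-equated: 13 + (12.0 − 13.5) = 11.50
Linear-equated: (3.6/2.6)(13 − 13.5) + 12.0 = 11.308
Difference = 11.308 − 11.50 = -0.19

-0.19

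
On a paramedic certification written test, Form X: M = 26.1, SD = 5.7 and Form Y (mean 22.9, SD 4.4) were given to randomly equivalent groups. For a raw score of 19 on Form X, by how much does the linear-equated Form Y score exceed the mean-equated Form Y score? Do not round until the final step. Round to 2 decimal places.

Mean-equated: 19 + (22.9 − 26.1) = 15.80
Linear-equated: (4.4/5.7)(19 − 26.1) + 22.9 = 17.419
Difference = 17.419 − 15.80 = 1.62

1.62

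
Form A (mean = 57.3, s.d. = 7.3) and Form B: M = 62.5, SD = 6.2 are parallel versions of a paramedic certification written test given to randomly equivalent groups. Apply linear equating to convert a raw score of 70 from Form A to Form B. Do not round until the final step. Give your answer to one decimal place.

Linear equating: y = (SD_Y/SD_X)(x − M_X) + M_Y
y = (6.2/7.3)(70 − 57.3) + 62.5
y = 0.849315 × 12.7 + 62.5 = 10.7863 + 62.5 = 73.3

73.3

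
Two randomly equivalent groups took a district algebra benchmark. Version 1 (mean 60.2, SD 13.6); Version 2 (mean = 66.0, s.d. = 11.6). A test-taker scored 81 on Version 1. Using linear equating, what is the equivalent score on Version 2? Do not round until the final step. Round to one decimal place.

Linear equating: y = (SD_Y/SD_X)(x − M_X) + M_Y
y = (11.6/13.6)(81 − 60.2) + 66.0
y = 0.852941 × 20.8 + 66.0 = 17.7412 + 66.0 = 83.7

83.7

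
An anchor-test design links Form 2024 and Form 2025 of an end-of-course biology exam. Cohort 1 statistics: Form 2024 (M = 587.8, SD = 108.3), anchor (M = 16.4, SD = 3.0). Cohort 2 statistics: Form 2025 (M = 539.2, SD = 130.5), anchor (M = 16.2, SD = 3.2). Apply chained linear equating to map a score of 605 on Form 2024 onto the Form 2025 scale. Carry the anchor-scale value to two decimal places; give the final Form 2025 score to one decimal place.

Form 2024 → anchor (Cohort 1): v = (3.0/108.3)(605 − 587.8) + 16.4 = 16.88
anchor → Form 2025 (Cohort 2): y = (130.5/3.2)(16.88 − 16.2) + 539.2 = 566.9

566.9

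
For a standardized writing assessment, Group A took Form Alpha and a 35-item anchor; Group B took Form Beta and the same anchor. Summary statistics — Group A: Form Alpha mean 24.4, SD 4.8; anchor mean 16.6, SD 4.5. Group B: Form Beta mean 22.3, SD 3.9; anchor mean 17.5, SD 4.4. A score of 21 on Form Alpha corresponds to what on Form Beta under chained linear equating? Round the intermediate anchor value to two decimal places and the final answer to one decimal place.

Form Alpha → anchor (Group A): v = (4.5/4.8)(21 − 24.4) + 16.6 = 13.41
anchor → Form Beta (Group B): y = (3.9/4.4)(13.41 − 17.5) + 22.3 = 18.7

18.7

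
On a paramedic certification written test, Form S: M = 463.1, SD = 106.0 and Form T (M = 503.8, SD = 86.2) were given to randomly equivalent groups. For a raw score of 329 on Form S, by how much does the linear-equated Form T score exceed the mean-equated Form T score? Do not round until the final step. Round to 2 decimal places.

Mean-equated: 329 + (503.8 − 463.1) = 369.70
Linear-equated: (86.2/106.0)(329 − 463.1) + 503.8 = 394.749
Difference = 394.749 − 369.70 = 25.05

25.05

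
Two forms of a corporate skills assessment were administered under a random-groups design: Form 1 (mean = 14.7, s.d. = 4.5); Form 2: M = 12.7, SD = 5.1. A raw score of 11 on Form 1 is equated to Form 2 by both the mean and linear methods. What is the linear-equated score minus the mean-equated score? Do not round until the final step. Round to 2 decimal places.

-0.49

Mean-equated: 11 + (12.7 − 14.7) = 9.00
Linear-equated: (5.1/4.5)(11 − 14.7) + 12.7 = 8.507
Difference = 8.507 − 9.00 = -0.49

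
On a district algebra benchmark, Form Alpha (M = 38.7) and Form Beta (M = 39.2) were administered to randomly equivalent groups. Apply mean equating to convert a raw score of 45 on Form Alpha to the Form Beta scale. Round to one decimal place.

Mean equating: y = x + (M_Y − M_X) = 45 + (39.2 − 38.7) = 45.5

45.5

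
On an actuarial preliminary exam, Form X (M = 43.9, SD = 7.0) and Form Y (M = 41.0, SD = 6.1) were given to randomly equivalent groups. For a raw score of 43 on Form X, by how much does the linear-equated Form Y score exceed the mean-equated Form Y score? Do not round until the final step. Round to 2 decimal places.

0.12

Mean-equated: 43 + (41.0 − 43.9) = 40.10
Linear-equated: (6.1/7.0)(43 − 43.9) + 41.0 = 40.216
Difference = 40.216 − 40.10 = 0.12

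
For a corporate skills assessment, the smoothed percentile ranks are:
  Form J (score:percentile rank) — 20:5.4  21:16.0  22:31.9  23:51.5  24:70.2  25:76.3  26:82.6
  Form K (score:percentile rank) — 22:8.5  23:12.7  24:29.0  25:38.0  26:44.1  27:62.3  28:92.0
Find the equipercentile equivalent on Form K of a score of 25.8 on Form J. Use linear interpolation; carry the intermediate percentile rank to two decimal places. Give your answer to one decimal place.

PR of 25.8 on Form J: 76.3 + (25.8 − 25)/(26 − 25) × (82.6 − 76.3) = 81.34
On Form K, PR 81.34 falls between score 27 (PR 62.3) and 28 (PR 92.0).
Interpolate: 27 + (81.34 − 62.3)/(92.0 − 62.3) × (28 − 27) = 27.6

27.6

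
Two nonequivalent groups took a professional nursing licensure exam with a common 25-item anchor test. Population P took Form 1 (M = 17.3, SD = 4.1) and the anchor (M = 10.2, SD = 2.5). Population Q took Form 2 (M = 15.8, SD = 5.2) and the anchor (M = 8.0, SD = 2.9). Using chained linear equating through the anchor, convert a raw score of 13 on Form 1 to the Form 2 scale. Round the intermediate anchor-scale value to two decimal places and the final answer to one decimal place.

Form 1 → anchor (Population P): v = (2.5/4.1)(13 − 17.3) + 10.2 = 7.58
anchor → Form 2 (Population Q): y = (5.2/2.9)(7.58 − 8.0) + 15.8 = 15.0

15.0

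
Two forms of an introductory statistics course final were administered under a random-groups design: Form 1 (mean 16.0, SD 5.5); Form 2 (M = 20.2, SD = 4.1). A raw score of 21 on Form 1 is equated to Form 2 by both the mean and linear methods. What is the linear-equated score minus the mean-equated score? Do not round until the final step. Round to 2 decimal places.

-1.27

Mean-equated: 21 + (20.2 − 16.0) = 25.20
Linear-equated: (4.1/5.5)(21 − 16.0) + 20.2 = 23.927
Difference = 23.927 − 25.20 = -1.27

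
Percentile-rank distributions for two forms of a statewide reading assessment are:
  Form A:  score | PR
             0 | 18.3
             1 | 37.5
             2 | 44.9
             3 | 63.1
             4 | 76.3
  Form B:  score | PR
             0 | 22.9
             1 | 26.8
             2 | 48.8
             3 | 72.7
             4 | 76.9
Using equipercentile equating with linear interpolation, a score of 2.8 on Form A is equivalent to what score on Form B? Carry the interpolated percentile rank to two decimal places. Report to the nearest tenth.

2.4

PR of 2.8 on Form A: 44.9 + (2.8 − 2)/(3 − 2) × (63.1 − 44.9) = 59.46
On Form B, PR 59.46 falls between score 2 (PR 48.8) and 3 (PR 72.7).
Interpolate: 2 + (59.46 − 48.8)/(72.7 − 48.8) × (3 − 2) = 2.4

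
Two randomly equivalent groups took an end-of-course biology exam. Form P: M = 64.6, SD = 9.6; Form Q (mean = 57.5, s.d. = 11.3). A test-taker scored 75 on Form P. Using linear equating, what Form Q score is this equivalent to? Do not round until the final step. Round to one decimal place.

Linear equating: y = (SD_Y/SD_X)(x − M_X) + M_Y
y = (11.3/9.6)(75 − 64.6) + 57.5
y = 1.177083 × 10.4 + 57.5 = 12.2417 + 57.5 = 69.7

69.7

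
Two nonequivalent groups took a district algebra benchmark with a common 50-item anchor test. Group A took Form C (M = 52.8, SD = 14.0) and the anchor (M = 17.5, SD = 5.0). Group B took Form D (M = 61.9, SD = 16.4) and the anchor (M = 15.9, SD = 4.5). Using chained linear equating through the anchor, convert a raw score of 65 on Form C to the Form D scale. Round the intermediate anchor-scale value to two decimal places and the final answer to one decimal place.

83.6

Form C → anchor (Group A): v = (5.0/14.0)(65 − 52.8) + 17.5 = 21.86
anchor → Form D (Group B): y = (16.4/4.5)(21.86 − 15.9) + 61.9 = 83.6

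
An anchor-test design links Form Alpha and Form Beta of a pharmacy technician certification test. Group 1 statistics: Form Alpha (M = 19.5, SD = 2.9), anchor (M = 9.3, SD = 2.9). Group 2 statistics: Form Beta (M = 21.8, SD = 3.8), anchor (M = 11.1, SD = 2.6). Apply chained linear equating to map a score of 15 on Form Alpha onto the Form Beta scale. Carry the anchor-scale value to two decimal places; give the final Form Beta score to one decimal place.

12.6

Form Alpha → anchor (Group 1): v = (2.9/2.9)(15 − 19.5) + 9.3 = 4.80
anchor → Form Beta (Group 2): y = (3.8/2.6)(4.80 − 11.1) + 21.8 = 12.6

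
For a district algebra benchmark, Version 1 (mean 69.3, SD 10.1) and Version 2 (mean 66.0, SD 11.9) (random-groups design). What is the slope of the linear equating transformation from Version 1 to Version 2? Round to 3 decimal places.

A = SD_Y / SD_X = 11.9 / 10.1 = 1.178

1.178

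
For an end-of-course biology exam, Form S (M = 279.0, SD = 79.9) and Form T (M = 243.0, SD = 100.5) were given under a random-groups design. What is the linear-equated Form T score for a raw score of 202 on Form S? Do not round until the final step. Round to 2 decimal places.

Linear equating: y = (SD_Y/SD_X)(x − M_X) + M_Y
y = (100.5/79.9)(202 − 279.0) + 243.0
y = 1.257822 × -77.0 + 243.0 = -96.8523 + 243.0 = 146.15

146.15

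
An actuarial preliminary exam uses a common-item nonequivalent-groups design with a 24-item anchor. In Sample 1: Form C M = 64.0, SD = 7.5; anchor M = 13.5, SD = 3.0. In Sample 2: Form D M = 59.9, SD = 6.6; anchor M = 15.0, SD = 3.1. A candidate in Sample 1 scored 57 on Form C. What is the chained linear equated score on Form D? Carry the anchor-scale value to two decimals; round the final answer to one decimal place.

Form C → anchor (Sample 1): v = (3.0/7.5)(57 − 64.0) + 13.5 = 10.70
anchor → Form D (Sample 2): y = (6.6/3.1)(10.70 − 15.0) + 59.9 = 50.7

50.7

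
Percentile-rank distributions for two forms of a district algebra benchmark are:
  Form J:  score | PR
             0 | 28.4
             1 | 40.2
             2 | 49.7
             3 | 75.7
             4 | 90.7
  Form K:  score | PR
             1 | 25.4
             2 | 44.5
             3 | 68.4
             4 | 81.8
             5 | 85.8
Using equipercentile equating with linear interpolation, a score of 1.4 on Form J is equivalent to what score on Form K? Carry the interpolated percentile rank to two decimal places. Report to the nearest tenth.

PR of 1.4 on Form J: 40.2 + (1.4 − 1)/(2 − 1) × (49.7 − 40.2) = 44.00
On Form K, PR 44.00 falls between score 1 (PR 25.4) and 2 (PR 44.5).
Interpolate: 1 + (44.00 − 25.4)/(44.5 − 25.4) × (2 − 1) = 2.0

2.0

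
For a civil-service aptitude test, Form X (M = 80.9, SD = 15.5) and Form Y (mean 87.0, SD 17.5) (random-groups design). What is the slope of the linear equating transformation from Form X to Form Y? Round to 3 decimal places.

A = SD_Y / SD_X = 17.5 / 15.5 = 1.129

1.129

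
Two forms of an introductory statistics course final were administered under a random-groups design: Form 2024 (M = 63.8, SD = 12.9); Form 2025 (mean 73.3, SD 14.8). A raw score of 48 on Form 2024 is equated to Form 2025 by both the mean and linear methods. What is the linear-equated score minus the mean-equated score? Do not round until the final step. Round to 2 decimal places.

Mean-equated: 48 + (73.3 − 63.8) = 57.50
Linear-equated: (14.8/12.9)(48 − 63.8) + 73.3 = 55.173
Difference = 55.173 − 57.50 = -2.33

-2.33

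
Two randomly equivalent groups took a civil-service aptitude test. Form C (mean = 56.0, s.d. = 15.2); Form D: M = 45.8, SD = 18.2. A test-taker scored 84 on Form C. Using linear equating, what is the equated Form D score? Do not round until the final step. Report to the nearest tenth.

Linear equating: y = (SD_Y/SD_X)(x − M_X) + M_Y
y = (18.2/15.2)(84 − 56.0) + 45.8
y = 1.197368 × 28.0 + 45.8 = 33.5263 + 45.8 = 79.3

79.3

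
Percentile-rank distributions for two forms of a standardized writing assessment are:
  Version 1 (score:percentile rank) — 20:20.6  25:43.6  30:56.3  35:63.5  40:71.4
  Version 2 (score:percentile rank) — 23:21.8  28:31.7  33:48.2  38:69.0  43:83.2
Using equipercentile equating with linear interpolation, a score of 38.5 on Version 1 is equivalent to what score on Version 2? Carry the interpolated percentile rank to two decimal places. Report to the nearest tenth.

PR of 38.5 on Version 1: 63.5 + (38.5 − 35)/(40 − 35) × (71.4 − 63.5) = 69.03
On Version 2, PR 69.03 falls between score 38 (PR 69.0) and 43 (PR 83.2).
Interpolate: 38 + (69.03 − 69.0)/(83.2 − 69.0) × (43 − 38) = 38.0

38.0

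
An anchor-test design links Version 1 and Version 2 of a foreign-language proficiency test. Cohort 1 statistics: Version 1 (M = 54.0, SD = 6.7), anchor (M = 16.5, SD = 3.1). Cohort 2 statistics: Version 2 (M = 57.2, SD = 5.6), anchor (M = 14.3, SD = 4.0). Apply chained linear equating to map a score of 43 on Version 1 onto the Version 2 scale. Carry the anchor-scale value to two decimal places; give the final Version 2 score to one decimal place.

53.2

Version 1 → anchor (Cohort 1): v = (3.1/6.7)(43 − 54.0) + 16.5 = 11.41
anchor → Version 2 (Cohort 2): y = (5.6/4.0)(11.41 − 14.3) + 57.2 = 53.2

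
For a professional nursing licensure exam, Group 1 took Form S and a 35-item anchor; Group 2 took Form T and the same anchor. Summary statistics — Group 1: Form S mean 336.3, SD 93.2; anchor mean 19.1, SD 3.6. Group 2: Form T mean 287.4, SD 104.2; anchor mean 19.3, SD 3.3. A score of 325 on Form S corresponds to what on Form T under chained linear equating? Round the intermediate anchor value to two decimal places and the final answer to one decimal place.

Form S → anchor (Group 1): v = (3.6/93.2)(325 − 336.3) + 19.1 = 18.66
anchor → Form T (Group 2): y = (104.2/3.3)(18.66 − 19.3) + 287.4 = 267.2

267.2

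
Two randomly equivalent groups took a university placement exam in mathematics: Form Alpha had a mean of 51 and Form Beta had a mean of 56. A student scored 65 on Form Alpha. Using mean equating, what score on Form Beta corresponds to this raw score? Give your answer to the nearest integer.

Mean equating: y = x + (M_Y − M_X) = 65 + (56 − 51) = 70

70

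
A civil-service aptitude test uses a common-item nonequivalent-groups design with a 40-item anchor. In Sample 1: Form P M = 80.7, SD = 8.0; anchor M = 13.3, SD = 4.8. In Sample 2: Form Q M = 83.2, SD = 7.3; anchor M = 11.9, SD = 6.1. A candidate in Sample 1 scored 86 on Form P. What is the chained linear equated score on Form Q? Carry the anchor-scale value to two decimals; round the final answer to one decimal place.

88.7

Form P → anchor (Sample 1): v = (4.8/8.0)(86 − 80.7) + 13.3 = 16.48
anchor → Form Q (Sample 2): y = (7.3/6.1)(16.48 − 11.9) + 83.2 = 88.7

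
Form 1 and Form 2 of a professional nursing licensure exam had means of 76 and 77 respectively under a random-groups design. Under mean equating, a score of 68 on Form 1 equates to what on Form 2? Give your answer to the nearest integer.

Mean equating: y = x + (M_Y − M_X) = 68 + (77 − 76) = 69

69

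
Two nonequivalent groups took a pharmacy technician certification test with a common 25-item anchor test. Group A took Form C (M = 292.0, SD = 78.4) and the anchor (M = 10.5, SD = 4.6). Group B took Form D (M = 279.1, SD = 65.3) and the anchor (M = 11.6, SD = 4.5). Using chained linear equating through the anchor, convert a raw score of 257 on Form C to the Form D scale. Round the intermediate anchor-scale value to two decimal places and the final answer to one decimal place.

233.4

Form C → anchor (Group A): v = (4.6/78.4)(257 − 292.0) + 10.5 = 8.45
anchor → Form D (Group B): y = (65.3/4.5)(8.45 − 11.6) + 279.1 = 233.4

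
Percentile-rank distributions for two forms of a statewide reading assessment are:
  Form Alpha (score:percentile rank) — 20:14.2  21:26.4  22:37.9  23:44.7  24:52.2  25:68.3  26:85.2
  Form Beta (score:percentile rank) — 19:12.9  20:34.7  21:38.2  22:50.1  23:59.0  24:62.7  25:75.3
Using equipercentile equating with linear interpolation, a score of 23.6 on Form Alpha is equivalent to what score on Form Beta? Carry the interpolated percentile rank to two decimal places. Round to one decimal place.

21.9

PR of 23.6 on Form Alpha: 44.7 + (23.6 − 23)/(24 − 23) × (52.2 − 44.7) = 49.20
On Form Beta, PR 49.20 falls between score 21 (PR 38.2) and 22 (PR 50.1).
Interpolate: 21 + (49.20 − 38.2)/(50.1 − 38.2) × (22 − 21) = 21.9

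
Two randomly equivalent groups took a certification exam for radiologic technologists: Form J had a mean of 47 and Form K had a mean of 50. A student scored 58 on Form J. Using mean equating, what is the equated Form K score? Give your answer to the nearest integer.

Mean equating: y = x + (M_Y − M_X) = 58 + (50 − 47) = 61

61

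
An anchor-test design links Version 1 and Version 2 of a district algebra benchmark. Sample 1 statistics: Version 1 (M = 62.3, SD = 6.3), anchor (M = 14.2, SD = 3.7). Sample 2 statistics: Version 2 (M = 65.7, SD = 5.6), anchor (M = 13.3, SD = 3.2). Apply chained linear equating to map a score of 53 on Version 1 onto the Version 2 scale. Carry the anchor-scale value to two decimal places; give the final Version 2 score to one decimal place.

Version 1 → anchor (Sample 1): v = (3.7/6.3)(53 − 62.3) + 14.2 = 8.74
anchor → Version 2 (Sample 2): y = (5.6/3.2)(8.74 − 13.3) + 65.7 = 57.7

57.7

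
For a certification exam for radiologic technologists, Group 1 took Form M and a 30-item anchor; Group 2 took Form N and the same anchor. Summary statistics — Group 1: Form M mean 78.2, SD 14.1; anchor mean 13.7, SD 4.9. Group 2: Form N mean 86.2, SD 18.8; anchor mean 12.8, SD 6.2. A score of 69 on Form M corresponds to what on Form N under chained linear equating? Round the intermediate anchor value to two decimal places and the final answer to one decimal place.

79.2

Form M → anchor (Group 1): v = (4.9/14.1)(69 − 78.2) + 13.7 = 10.50
anchor → Form N (Group 2): y = (18.8/6.2)(10.50 − 12.8) + 86.2 = 79.2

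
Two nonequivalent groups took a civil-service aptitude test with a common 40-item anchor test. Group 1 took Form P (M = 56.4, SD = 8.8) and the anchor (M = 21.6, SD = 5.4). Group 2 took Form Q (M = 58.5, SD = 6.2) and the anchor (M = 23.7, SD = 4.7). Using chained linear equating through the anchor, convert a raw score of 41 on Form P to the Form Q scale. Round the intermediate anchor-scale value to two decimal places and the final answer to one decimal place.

43.3

Form P → anchor (Group 1): v = (5.4/8.8)(41 − 56.4) + 21.6 = 12.15
anchor → Form Q (Group 2): y = (6.2/4.7)(12.15 − 23.7) + 58.5 = 43.3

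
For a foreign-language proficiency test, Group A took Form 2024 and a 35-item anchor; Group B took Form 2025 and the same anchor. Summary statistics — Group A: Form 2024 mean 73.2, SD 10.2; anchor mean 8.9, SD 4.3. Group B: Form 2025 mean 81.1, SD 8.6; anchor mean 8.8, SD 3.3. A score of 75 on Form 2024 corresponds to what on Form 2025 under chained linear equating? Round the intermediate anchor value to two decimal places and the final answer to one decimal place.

Form 2024 → anchor (Group A): v = (4.3/10.2)(75 − 73.2) + 8.9 = 9.66
anchor → Form 2025 (Group B): y = (8.6/3.3)(9.66 − 8.8) + 81.1 = 83.3

83.3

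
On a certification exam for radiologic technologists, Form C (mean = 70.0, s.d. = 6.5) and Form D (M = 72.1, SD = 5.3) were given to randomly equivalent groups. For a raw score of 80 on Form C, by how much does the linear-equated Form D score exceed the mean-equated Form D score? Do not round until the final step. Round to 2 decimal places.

-1.85

Mean-equated: 80 + (72.1 − 70.0) = 82.10
Linear-equated: (5.3/6.5)(80 − 70.0) + 72.1 = 80.254
Difference = 80.254 − 82.10 = -1.85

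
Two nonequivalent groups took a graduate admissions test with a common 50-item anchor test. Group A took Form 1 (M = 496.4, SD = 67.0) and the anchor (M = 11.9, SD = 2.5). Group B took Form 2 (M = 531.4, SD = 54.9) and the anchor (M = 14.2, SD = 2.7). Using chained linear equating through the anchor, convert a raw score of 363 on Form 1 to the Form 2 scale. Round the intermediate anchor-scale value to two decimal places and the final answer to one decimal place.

Form 1 → anchor (Group A): v = (2.5/67.0)(363 − 496.4) + 11.9 = 6.92
anchor → Form 2 (Group B): y = (54.9/2.7)(6.92 − 14.2) + 531.4 = 383.4

383.4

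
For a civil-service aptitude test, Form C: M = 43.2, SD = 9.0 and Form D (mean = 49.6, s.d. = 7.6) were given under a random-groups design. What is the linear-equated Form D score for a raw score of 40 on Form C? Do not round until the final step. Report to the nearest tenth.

46.9

Linear equating: y = (SD_Y/SD_X)(x − M_X) + M_Y
y = (7.6/9.0)(40 − 43.2) + 49.6
y = 0.844444 × -3.2 + 49.6 = -2.7022 + 49.6 = 46.9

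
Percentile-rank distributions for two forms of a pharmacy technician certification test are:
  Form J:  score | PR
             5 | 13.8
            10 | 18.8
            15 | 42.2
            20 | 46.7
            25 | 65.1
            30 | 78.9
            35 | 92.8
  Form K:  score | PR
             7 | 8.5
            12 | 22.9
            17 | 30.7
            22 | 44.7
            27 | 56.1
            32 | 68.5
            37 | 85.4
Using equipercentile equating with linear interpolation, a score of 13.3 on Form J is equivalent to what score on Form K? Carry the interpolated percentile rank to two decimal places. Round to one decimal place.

18.3

PR of 13.3 on Form J: 18.8 + (13.3 − 10)/(15 − 10) × (42.2 − 18.8) = 34.24
On Form K, PR 34.24 falls between score 17 (PR 30.7) and 22 (PR 44.7).
Interpolate: 17 + (34.24 − 30.7)/(44.7 − 30.7) × (22 − 17) = 18.3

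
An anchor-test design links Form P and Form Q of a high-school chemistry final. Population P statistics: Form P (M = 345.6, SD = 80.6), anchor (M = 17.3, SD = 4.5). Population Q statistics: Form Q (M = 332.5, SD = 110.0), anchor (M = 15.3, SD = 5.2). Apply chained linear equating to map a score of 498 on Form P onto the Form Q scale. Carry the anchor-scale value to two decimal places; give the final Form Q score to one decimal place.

554.8

Form P → anchor (Population P): v = (4.5/80.6)(498 − 345.6) + 17.3 = 25.81
anchor → Form Q (Population Q): y = (110.0/5.2)(25.81 − 15.3) + 332.5 = 554.8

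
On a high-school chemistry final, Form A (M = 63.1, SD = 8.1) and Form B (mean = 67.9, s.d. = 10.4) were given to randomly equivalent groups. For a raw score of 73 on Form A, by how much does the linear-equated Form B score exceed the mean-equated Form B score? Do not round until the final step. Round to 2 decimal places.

Mean-equated: 73 + (67.9 − 63.1) = 77.80
Linear-equated: (10.4/8.1)(73 − 63.1) + 67.9 = 80.611
Difference = 80.611 − 77.80 = 2.81

2.81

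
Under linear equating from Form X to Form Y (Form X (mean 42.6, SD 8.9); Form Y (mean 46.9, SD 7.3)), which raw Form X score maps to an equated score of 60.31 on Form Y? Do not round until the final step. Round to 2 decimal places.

58.95

Invert y = (SD_Y/SD_X)(x − M_X) + M_Y:
x = (SD_X/SD_Y)(y − M_Y) + M_X = (8.9/7.3)(60.31 − 46.9) + 42.6
x = 1.219178 × 13.410 + 42.6 = 58.95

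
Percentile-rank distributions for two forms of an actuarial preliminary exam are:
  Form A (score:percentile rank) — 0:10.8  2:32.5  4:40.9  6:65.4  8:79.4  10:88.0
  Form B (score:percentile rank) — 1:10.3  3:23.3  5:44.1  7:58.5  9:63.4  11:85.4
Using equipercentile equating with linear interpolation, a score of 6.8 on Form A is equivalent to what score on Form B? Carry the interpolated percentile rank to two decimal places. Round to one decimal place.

PR of 6.8 on Form A: 65.4 + (6.8 − 6)/(8 − 6) × (79.4 − 65.4) = 71.00
On Form B, PR 71.00 falls between score 9 (PR 63.4) and 11 (PR 85.4).
Interpolate: 9 + (71.00 − 63.4)/(85.4 − 63.4) × (11 − 9) = 9.7

9.7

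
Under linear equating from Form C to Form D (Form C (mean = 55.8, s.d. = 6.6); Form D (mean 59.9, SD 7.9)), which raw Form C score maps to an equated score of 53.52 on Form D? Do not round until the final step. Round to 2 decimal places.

Invert y = (SD_Y/SD_X)(x − M_X) + M_Y:
x = (SD_X/SD_Y)(y − M_Y) + M_X = (6.6/7.9)(53.52 − 59.9) + 55.8
x = 0.835443 × -6.380 + 55.8 = 50.47

50.47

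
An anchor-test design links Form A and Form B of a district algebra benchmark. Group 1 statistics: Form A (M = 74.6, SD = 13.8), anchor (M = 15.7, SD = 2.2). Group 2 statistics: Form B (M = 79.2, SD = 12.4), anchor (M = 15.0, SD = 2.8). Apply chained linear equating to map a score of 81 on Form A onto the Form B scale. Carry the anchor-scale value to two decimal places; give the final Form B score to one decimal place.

Form A → anchor (Group 1): v = (2.2/13.8)(81 − 74.6) + 15.7 = 16.72
anchor → Form B (Group 2): y = (12.4/2.8)(16.72 − 15.0) + 79.2 = 86.8

86.8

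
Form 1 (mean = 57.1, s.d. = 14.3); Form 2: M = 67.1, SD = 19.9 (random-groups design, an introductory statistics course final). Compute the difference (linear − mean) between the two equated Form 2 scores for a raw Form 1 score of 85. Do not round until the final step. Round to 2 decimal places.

10.93

Mean-equated: 85 + (67.1 − 57.1) = 95.00
Linear-equated: (19.9/14.3)(85 − 57.1) + 67.1 = 105.926
Difference = 105.926 − 95.00 = 10.93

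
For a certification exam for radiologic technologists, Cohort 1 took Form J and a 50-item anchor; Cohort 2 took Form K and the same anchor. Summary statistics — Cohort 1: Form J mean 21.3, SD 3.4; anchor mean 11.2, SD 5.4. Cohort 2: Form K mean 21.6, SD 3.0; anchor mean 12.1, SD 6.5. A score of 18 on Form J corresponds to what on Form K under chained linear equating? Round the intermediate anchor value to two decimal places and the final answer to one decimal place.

Form J → anchor (Cohort 1): v = (5.4/3.4)(18 − 21.3) + 11.2 = 5.96
anchor → Form K (Cohort 2): y = (3.0/6.5)(5.96 − 12.1) + 21.6 = 18.8

18.8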